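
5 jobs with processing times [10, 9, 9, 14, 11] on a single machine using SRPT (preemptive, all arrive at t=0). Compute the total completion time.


Since all jobs arrive at t=0, SRPT equals SPT ordering.
SPT order: [9, 9, 10, 11, 14]
Completion times:
  Job 1: p=9, C=9
  Job 2: p=9, C=18
  Job 3: p=10, C=28
  Job 4: p=11, C=39
  Job 5: p=14, C=53
Total completion time = 9 + 18 + 28 + 39 + 53 = 147

147


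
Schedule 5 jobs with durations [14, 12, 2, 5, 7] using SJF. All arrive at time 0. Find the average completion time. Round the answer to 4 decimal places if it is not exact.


SJF order (ascending): [2, 5, 7, 12, 14]
Completion times:
  Job 1: burst=2, C=2
  Job 2: burst=5, C=7
  Job 3: burst=7, C=14
  Job 4: burst=12, C=26
  Job 5: burst=14, C=40
Average completion = 89/5 = 17.8

17.8


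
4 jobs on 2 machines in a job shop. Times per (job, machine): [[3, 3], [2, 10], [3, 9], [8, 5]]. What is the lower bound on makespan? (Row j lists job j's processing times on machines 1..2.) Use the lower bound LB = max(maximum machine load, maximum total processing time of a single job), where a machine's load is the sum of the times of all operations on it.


Machine loads:
  Machine 1: 3 + 2 + 3 + 8 = 16
  Machine 2: 3 + 10 + 9 + 5 = 27
Max machine load = 27
Job totals:
  Job 1: 6
  Job 2: 12
  Job 3: 12
  Job 4: 13
Max job total = 13
Lower bound = max(27, 13) = 27

27


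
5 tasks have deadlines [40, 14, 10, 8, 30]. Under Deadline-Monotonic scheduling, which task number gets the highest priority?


Sort tasks by relative deadline (ascending):
  Task 4: deadline = 8
  Task 3: deadline = 10
  Task 2: deadline = 14
  Task 5: deadline = 30
  Task 1: deadline = 40
Priority order (highest first): [4, 3, 2, 5, 1]
Highest priority task = 4

4


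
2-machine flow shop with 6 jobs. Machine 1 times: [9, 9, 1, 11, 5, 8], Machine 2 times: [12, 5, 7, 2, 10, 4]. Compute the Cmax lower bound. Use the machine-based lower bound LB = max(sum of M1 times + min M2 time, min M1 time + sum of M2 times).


LB1 = sum(M1 times) + min(M2 times) = 43 + 2 = 45
LB2 = min(M1 times) + sum(M2 times) = 1 + 40 = 41
Lower bound = max(LB1, LB2) = max(45, 41) = 45

45


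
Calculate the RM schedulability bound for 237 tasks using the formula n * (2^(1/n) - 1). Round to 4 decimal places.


Compute 2^(1/237) = 1.0029289527
Subtract 1: 1.0029289527 - 1 = 0.0029289527
Multiply by n: 237 * 0.0029289527 = 0.6941617899
Round to 4 dp: 0.6942

0.6942


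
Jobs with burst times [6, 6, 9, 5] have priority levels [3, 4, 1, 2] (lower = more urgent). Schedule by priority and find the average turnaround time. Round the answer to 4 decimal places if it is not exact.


Sort by priority (ascending = highest first):
Order: [(1, 9), (2, 5), (3, 6), (4, 6)]
Completion times:
  Priority 1, burst=9, C=9
  Priority 2, burst=5, C=14
  Priority 3, burst=6, C=20
  Priority 4, burst=6, C=26
Average turnaround = 69/4 = 17.25

17.25


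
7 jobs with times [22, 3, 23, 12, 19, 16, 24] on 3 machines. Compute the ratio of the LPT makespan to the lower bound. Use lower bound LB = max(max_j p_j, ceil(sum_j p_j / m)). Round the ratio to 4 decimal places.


LPT order: [24, 23, 22, 19, 16, 12, 3]
Machine loads after assignment: [39, 39, 41]
LPT makespan = 41
Lower bound = max(max_job, ceil(total/3)) = max(24, 40) = 40
Ratio = 41 / 40 = 1.025

1.025


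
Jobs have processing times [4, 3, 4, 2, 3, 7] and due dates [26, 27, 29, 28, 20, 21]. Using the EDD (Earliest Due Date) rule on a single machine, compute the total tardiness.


Sort by due date (EDD order): [(3, 20), (7, 21), (4, 26), (3, 27), (2, 28), (4, 29)]
Compute completion times and tardiness:
  Job 1: p=3, d=20, C=3, tardiness=max(0,3-20)=0
  Job 2: p=7, d=21, C=10, tardiness=max(0,10-21)=0
  Job 3: p=4, d=26, C=14, tardiness=max(0,14-26)=0
  Job 4: p=3, d=27, C=17, tardiness=max(0,17-27)=0
  Job 5: p=2, d=28, C=19, tardiness=max(0,19-28)=0
  Job 6: p=4, d=29, C=23, tardiness=max(0,23-29)=0
Total tardiness = 0

0


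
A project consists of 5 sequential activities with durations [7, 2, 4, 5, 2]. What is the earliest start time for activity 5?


Activity 5 starts after activities 1 through 4 complete.
Predecessor durations: [7, 2, 4, 5]
ES = 7 + 2 + 4 + 5 = 18

18


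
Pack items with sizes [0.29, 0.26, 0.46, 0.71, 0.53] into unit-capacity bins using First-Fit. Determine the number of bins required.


Place items sequentially using First-Fit:
  Item 0.29 -> new Bin 1
  Item 0.26 -> Bin 1 (now 0.55)
  Item 0.46 -> new Bin 2
  Item 0.71 -> new Bin 3
  Item 0.53 -> Bin 2 (now 0.99)
Total bins used = 3

3


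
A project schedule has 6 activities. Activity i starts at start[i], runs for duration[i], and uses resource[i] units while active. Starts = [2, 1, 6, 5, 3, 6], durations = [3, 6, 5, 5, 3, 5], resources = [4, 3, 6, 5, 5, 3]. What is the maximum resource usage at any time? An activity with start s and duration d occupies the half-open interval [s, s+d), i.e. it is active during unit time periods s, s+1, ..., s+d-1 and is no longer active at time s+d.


Each activity i is active on [start_i, start_i + duration_i).
Compute total resource usage per time slot:
  t=0: active resources = [], total = 0
  t=1: active resources = [3], total = 3
  t=2: active resources = [4, 3], total = 7
  t=3: active resources = [4, 3, 5], total = 12
  t=4: active resources = [4, 3, 5], total = 12
  t=5: active resources = [3, 5, 5], total = 13
  t=6: active resources = [3, 6, 5, 3], total = 17
  t=7: active resources = [6, 5, 3], total = 14
  t=8: active resources = [6, 5, 3], total = 14
  t=9: active resources = [6, 5, 3], total = 14
  t=10: active resources = [6, 3], total = 9
Peak resource demand = 17

17


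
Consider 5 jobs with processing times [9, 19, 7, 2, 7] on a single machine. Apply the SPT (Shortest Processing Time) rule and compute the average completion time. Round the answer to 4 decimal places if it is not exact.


Sort jobs by processing time (SPT order): [2, 7, 7, 9, 19]
Compute completion times sequentially:
  Job 1: processing = 2, completes at 2
  Job 2: processing = 7, completes at 9
  Job 3: processing = 7, completes at 16
  Job 4: processing = 9, completes at 25
  Job 5: processing = 19, completes at 44
Sum of completion times = 96
Average completion time = 96/5 = 19.2

19.2


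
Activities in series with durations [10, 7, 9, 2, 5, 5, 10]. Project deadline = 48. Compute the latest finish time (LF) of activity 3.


LF(activity 3) = deadline - sum of successor durations
Successors: activities 4 through 7 with durations [2, 5, 5, 10]
Sum of successor durations = 22
LF = 48 - 22 = 26

26


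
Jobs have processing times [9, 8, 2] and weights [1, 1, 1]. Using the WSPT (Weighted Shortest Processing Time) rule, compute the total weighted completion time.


Compute p/w ratios and sort ascending (WSPT): [(2, 1), (8, 1), (9, 1)]
Compute weighted completion times:
  Job (p=2,w=1): C=2, w*C=1*2=2
  Job (p=8,w=1): C=10, w*C=1*10=10
  Job (p=9,w=1): C=19, w*C=1*19=19
Total weighted completion time = 31

31


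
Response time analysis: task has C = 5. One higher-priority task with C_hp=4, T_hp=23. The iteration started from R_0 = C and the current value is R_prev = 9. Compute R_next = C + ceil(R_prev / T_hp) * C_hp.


R_next = C + ceil(R_prev / T_hp) * C_hp
ceil(9 / 23) = ceil(0.3913) = 1
Interference = 1 * 4 = 4
R_next = 5 + 4 = 9
R_next = R_prev, so the iteration has converged (response time = 9).

9


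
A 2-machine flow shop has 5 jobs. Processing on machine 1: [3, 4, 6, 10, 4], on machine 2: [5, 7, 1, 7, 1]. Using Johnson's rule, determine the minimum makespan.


Apply Johnson's rule:
  Group 1 (a <= b): [(1, 3, 5), (2, 4, 7)]
  Group 2 (a > b): [(4, 10, 7), (3, 6, 1), (5, 4, 1)]
Optimal job order: [1, 2, 4, 3, 5]
Schedule:
  Job 1: M1 done at 3, M2 done at 8
  Job 2: M1 done at 7, M2 done at 15
  Job 4: M1 done at 17, M2 done at 24
  Job 3: M1 done at 23, M2 done at 25
  Job 5: M1 done at 27, M2 done at 28
Makespan = 28

28


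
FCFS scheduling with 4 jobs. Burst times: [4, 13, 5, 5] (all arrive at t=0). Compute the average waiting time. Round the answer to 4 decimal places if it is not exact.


FCFS order (as given): [4, 13, 5, 5]
Waiting times:
  Job 1: wait = 0
  Job 2: wait = 4
  Job 3: wait = 17
  Job 4: wait = 22
Sum of waiting times = 43
Average waiting time = 43/4 = 10.75

10.75


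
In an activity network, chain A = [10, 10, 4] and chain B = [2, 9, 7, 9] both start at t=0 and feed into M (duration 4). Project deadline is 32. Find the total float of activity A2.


Forward pass: ES(A2) = sum of predecessors on chain A = 10
EF = ES + duration = 10 + 10 = 20
Backward pass: LF(M) = deadline = 32; LS(M) = 32 - 4 = 28
LF(A2) = LS(M) - sum(successors on chain A) = 28 - 4 = 24
LS = LF - duration = 24 - 10 = 14
Total float = LS - ES = 14 - 10 = 4

4


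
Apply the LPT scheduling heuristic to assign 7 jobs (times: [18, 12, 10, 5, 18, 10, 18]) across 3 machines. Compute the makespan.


Sort jobs in decreasing order (LPT): [18, 18, 18, 12, 10, 10, 5]
Assign each job to the least loaded machine:
  Machine 1: jobs [18, 12], load = 30
  Machine 2: jobs [18, 10, 5], load = 33
  Machine 3: jobs [18, 10], load = 28
Makespan = max load = 33

33


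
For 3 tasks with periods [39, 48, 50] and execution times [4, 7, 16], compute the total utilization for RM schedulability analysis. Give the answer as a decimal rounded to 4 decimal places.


Compute individual utilizations (exact fractions):
  Task 1: C/T = 4/39 (approx. 0.1026)
  Task 2: C/T = 7/48 (approx. 0.1458)
  Task 3: C/T = 16/50 = 8/25 (approx. 0.32)
Total utilization U = 4/39 + 7/48 + 8/25 = 8867/15600
Rounded to 4 decimal places: U = 0.5684
RM (Liu & Layland) bound for 3 tasks = 0.779763; compare with U = 8867/15600 (approx. 0.568397)
U <= bound, so schedulable by RM sufficient condition.

0.5684


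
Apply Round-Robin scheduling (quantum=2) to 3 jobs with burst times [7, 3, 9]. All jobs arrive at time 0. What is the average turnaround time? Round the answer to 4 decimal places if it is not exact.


Time quantum = 2
Execution trace:
  J1 runs 2 units, time = 2
  J2 runs 2 units, time = 4
  J3 runs 2 units, time = 6
  J1 runs 2 units, time = 8
  J2 runs 1 units, time = 9
  J3 runs 2 units, time = 11
  J1 runs 2 units, time = 13
  J3 runs 2 units, time = 15
  J1 runs 1 units, time = 16
  J3 runs 2 units, time = 18
  J3 runs 1 units, time = 19
Finish times: [16, 9, 19]
Average turnaround = 44/3 = 14.6667

14.6667


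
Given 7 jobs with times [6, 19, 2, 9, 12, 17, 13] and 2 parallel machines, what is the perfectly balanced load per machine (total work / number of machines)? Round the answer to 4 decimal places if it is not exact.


Total processing time = 6 + 19 + 2 + 9 + 12 + 17 + 13 = 78
Number of machines = 2
Ideal balanced load = 78 / 2 = 39.0

39.0


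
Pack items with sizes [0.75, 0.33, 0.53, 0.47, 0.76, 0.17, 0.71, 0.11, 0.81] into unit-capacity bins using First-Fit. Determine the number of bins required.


Place items sequentially using First-Fit:
  Item 0.75 -> new Bin 1
  Item 0.33 -> new Bin 2
  Item 0.53 -> Bin 2 (now 0.86)
  Item 0.47 -> new Bin 3
  Item 0.76 -> new Bin 4
  Item 0.17 -> Bin 1 (now 0.92)
  Item 0.71 -> new Bin 5
  Item 0.11 -> Bin 2 (now 0.97)
  Item 0.81 -> new Bin 6
Total bins used = 6

6


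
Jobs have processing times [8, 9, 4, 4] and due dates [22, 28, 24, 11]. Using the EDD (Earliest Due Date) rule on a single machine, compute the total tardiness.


Sort by due date (EDD order): [(4, 11), (8, 22), (4, 24), (9, 28)]
Compute completion times and tardiness:
  Job 1: p=4, d=11, C=4, tardiness=max(0,4-11)=0
  Job 2: p=8, d=22, C=12, tardiness=max(0,12-22)=0
  Job 3: p=4, d=24, C=16, tardiness=max(0,16-24)=0
  Job 4: p=9, d=28, C=25, tardiness=max(0,25-28)=0
Total tardiness = 0

0


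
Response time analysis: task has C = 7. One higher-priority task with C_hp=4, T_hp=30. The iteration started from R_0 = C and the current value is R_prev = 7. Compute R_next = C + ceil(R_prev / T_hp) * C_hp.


R_next = C + ceil(R_prev / T_hp) * C_hp
ceil(7 / 30) = ceil(0.2333) = 1
Interference = 1 * 4 = 4
R_next = 7 + 4 = 11

11


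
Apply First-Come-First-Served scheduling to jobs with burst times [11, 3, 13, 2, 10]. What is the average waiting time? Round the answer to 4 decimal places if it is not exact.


FCFS order (as given): [11, 3, 13, 2, 10]
Waiting times:
  Job 1: wait = 0
  Job 2: wait = 11
  Job 3: wait = 14
  Job 4: wait = 27
  Job 5: wait = 29
Sum of waiting times = 81
Average waiting time = 81/5 = 16.2

16.2


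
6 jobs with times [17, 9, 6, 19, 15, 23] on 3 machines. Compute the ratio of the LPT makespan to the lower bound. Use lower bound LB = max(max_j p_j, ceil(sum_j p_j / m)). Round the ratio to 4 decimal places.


LPT order: [23, 19, 17, 15, 9, 6]
Machine loads after assignment: [29, 28, 32]
LPT makespan = 32
Lower bound = max(max_job, ceil(total/3)) = max(23, 30) = 30
Ratio = 32 / 30 = 1.0667

1.0667


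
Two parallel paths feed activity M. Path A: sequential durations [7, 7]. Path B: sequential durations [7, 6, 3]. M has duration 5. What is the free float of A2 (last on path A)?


ES(A2) = sum of predecessors on chain A = 7
EF(A2) = ES + duration = 7 + 7 = 14
Successor of A2 is M. ES(M) = max(sum(A), sum(B)) = max(14, 16) = 16
Free float = ES(successor) - EF(current) = 16 - 14 = 2

2


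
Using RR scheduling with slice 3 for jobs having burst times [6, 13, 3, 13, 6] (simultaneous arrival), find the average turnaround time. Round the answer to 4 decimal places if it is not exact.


Time quantum = 3
Execution trace:
  J1 runs 3 units, time = 3
  J2 runs 3 units, time = 6
  J3 runs 3 units, time = 9
  J4 runs 3 units, time = 12
  J5 runs 3 units, time = 15
  J1 runs 3 units, time = 18
  J2 runs 3 units, time = 21
  J4 runs 3 units, time = 24
  J5 runs 3 units, time = 27
  J2 runs 3 units, time = 30
  J4 runs 3 units, time = 33
  J2 runs 3 units, time = 36
  J4 runs 3 units, time = 39
  J2 runs 1 units, time = 40
  J4 runs 1 units, time = 41
Finish times: [18, 40, 9, 41, 27]
Average turnaround = 135/5 = 27.0

27.0


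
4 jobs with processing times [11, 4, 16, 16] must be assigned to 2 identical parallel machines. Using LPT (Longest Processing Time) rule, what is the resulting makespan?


Sort jobs in decreasing order (LPT): [16, 16, 11, 4]
Assign each job to the least loaded machine:
  Machine 1: jobs [16, 11], load = 27
  Machine 2: jobs [16, 4], load = 20
Makespan = max load = 27

27


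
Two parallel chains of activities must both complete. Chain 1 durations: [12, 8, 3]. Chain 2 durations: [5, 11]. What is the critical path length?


Path A total = 12 + 8 + 3 = 23
Path B total = 5 + 11 = 16
Critical path = longest path = max(23, 16) = 23

23


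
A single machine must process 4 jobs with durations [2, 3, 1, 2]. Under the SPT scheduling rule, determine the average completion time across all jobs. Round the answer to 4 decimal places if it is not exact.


Sort jobs by processing time (SPT order): [1, 2, 2, 3]
Compute completion times sequentially:
  Job 1: processing = 1, completes at 1
  Job 2: processing = 2, completes at 3
  Job 3: processing = 2, completes at 5
  Job 4: processing = 3, completes at 8
Sum of completion times = 17
Average completion time = 17/4 = 4.25

4.25


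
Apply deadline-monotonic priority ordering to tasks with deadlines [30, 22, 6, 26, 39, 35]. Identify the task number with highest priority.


Sort tasks by relative deadline (ascending):
  Task 3: deadline = 6
  Task 2: deadline = 22
  Task 4: deadline = 26
  Task 1: deadline = 30
  Task 6: deadline = 35
  Task 5: deadline = 39
Priority order (highest first): [3, 2, 4, 1, 6, 5]
Highest priority task = 3

3


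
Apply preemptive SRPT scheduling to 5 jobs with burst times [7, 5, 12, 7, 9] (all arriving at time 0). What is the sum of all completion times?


Since all jobs arrive at t=0, SRPT equals SPT ordering.
SPT order: [5, 7, 7, 9, 12]
Completion times:
  Job 1: p=5, C=5
  Job 2: p=7, C=12
  Job 3: p=7, C=19
  Job 4: p=9, C=28
  Job 5: p=12, C=40
Total completion time = 5 + 12 + 19 + 28 + 40 = 104

104


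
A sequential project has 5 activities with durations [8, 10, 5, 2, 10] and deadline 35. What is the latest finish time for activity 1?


LF(activity 1) = deadline - sum of successor durations
Successors: activities 2 through 5 with durations [10, 5, 2, 10]
Sum of successor durations = 27
LF = 35 - 27 = 8

8


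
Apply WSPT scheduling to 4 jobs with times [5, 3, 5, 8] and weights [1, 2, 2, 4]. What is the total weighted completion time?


Compute p/w ratios and sort ascending (WSPT): [(3, 2), (8, 4), (5, 2), (5, 1)]
Compute weighted completion times:
  Job (p=3,w=2): C=3, w*C=2*3=6
  Job (p=8,w=4): C=11, w*C=4*11=44
  Job (p=5,w=2): C=16, w*C=2*16=32
  Job (p=5,w=1): C=21, w*C=1*21=21
Total weighted completion time = 103

103


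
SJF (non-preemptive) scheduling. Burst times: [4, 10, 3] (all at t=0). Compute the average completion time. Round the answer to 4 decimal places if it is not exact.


SJF order (ascending): [3, 4, 10]
Completion times:
  Job 1: burst=3, C=3
  Job 2: burst=4, C=7
  Job 3: burst=10, C=17
Average completion = 27/3 = 9.0

9.0


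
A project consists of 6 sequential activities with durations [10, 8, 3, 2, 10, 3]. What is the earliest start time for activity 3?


Activity 3 starts after activities 1 through 2 complete.
Predecessor durations: [10, 8]
ES = 10 + 8 = 18

18


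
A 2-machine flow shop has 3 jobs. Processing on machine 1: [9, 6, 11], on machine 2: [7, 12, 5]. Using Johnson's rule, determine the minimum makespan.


Apply Johnson's rule:
  Group 1 (a <= b): [(2, 6, 12)]
  Group 2 (a > b): [(1, 9, 7), (3, 11, 5)]
Optimal job order: [2, 1, 3]
Schedule:
  Job 2: M1 done at 6, M2 done at 18
  Job 1: M1 done at 15, M2 done at 25
  Job 3: M1 done at 26, M2 done at 31
Makespan = 31

31


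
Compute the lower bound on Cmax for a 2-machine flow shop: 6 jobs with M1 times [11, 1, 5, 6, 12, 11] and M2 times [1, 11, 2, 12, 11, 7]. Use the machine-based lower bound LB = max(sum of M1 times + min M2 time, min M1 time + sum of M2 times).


LB1 = sum(M1 times) + min(M2 times) = 46 + 1 = 47
LB2 = min(M1 times) + sum(M2 times) = 1 + 44 = 45
Lower bound = max(LB1, LB2) = max(47, 45) = 47

47


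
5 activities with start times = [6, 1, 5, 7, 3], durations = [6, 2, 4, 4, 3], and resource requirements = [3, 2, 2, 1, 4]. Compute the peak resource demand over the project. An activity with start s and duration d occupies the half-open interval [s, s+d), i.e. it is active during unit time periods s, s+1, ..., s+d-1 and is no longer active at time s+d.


Each activity i is active on [start_i, start_i + duration_i).
Compute total resource usage per time slot:
  t=0: active resources = [], total = 0
  t=1: active resources = [2], total = 2
  t=2: active resources = [2], total = 2
  t=3: active resources = [4], total = 4
  t=4: active resources = [4], total = 4
  t=5: active resources = [2, 4], total = 6
  t=6: active resources = [3, 2], total = 5
  t=7: active resources = [3, 2, 1], total = 6
  t=8: active resources = [3, 2, 1], total = 6
  t=9: active resources = [3, 1], total = 4
  t=10: active resources = [3, 1], total = 4
  t=11: active resources = [3], total = 3
Peak resource demand = 6

6


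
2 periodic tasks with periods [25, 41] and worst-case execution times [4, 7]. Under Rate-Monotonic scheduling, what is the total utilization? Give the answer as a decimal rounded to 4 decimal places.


Compute individual utilizations (exact fractions):
  Task 1: C/T = 4/25 (approx. 0.16)
  Task 2: C/T = 7/41 (approx. 0.1707)
Total utilization U = 4/25 + 7/41 = 339/1025
Rounded to 4 decimal places: U = 0.3307
RM (Liu & Layland) bound for 2 tasks = 0.828427; compare with U = 339/1025 (approx. 0.330732)
U <= bound, so schedulable by RM sufficient condition.

0.3307


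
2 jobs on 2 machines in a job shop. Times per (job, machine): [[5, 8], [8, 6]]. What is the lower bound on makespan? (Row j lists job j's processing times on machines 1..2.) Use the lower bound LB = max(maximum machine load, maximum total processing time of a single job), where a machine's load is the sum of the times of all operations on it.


Machine loads:
  Machine 1: 5 + 8 = 13
  Machine 2: 8 + 6 = 14
Max machine load = 14
Job totals:
  Job 1: 13
  Job 2: 14
Max job total = 14
Lower bound = max(14, 14) = 14

14


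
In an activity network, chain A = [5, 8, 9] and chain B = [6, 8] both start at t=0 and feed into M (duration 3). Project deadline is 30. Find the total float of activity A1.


Forward pass: ES(A1) = sum of predecessors on chain A = 0
EF = ES + duration = 0 + 5 = 5
Backward pass: LF(M) = deadline = 30; LS(M) = 30 - 3 = 27
LF(A1) = LS(M) - sum(successors on chain A) = 27 - 17 = 10
LS = LF - duration = 10 - 5 = 5
Total float = LS - ES = 5 - 0 = 5

5


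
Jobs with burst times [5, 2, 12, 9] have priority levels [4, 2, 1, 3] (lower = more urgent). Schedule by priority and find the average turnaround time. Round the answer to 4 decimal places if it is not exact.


Sort by priority (ascending = highest first):
Order: [(1, 12), (2, 2), (3, 9), (4, 5)]
Completion times:
  Priority 1, burst=12, C=12
  Priority 2, burst=2, C=14
  Priority 3, burst=9, C=23
  Priority 4, burst=5, C=28
Average turnaround = 77/4 = 19.25

19.25


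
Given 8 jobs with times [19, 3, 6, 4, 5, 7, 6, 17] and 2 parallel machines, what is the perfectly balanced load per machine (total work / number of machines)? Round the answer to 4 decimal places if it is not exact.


Total processing time = 19 + 3 + 6 + 4 + 5 + 7 + 6 + 17 = 67
Number of machines = 2
Ideal balanced load = 67 / 2 = 33.5

33.5


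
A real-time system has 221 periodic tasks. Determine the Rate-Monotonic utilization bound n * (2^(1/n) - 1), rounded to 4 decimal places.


Compute 2^(1/221) = 1.0031413363
Subtract 1: 1.0031413363 - 1 = 0.0031413363
Multiply by n: 221 * 0.0031413363 = 0.6942353223
Round to 4 dp: 0.6942

0.6942


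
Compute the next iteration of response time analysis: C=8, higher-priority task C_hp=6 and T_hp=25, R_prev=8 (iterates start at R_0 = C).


R_next = C + ceil(R_prev / T_hp) * C_hp
ceil(8 / 25) = ceil(0.32) = 1
Interference = 1 * 6 = 6
R_next = 8 + 6 = 14

14


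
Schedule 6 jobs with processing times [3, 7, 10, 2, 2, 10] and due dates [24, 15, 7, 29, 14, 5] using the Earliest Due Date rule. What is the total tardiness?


Sort by due date (EDD order): [(10, 5), (10, 7), (2, 14), (7, 15), (3, 24), (2, 29)]
Compute completion times and tardiness:
  Job 1: p=10, d=5, C=10, tardiness=max(0,10-5)=5
  Job 2: p=10, d=7, C=20, tardiness=max(0,20-7)=13
  Job 3: p=2, d=14, C=22, tardiness=max(0,22-14)=8
  Job 4: p=7, d=15, C=29, tardiness=max(0,29-15)=14
  Job 5: p=3, d=24, C=32, tardiness=max(0,32-24)=8
  Job 6: p=2, d=29, C=34, tardiness=max(0,34-29)=5
Total tardiness = 53

53


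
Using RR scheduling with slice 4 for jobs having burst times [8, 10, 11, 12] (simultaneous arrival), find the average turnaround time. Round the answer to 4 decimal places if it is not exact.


Time quantum = 4
Execution trace:
  J1 runs 4 units, time = 4
  J2 runs 4 units, time = 8
  J3 runs 4 units, time = 12
  J4 runs 4 units, time = 16
  J1 runs 4 units, time = 20
  J2 runs 4 units, time = 24
  J3 runs 4 units, time = 28
  J4 runs 4 units, time = 32
  J2 runs 2 units, time = 34
  J3 runs 3 units, time = 37
  J4 runs 4 units, time = 41
Finish times: [20, 34, 37, 41]
Average turnaround = 132/4 = 33.0

33.0


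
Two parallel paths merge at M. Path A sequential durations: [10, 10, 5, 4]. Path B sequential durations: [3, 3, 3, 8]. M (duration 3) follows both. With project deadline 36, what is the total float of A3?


Forward pass: ES(A3) = sum of predecessors on chain A = 20
EF = ES + duration = 20 + 5 = 25
Backward pass: LF(M) = deadline = 36; LS(M) = 36 - 3 = 33
LF(A3) = LS(M) - sum(successors on chain A) = 33 - 4 = 29
LS = LF - duration = 29 - 5 = 24
Total float = LS - ES = 24 - 20 = 4

4


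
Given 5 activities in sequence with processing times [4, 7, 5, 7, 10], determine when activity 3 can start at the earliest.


Activity 3 starts after activities 1 through 2 complete.
Predecessor durations: [4, 7]
ES = 4 + 7 = 11

11


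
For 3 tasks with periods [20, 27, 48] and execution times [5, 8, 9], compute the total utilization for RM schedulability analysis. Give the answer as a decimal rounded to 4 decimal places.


Compute individual utilizations (exact fractions):
  Task 1: C/T = 5/20 = 1/4 (approx. 0.25)
  Task 2: C/T = 8/27 (approx. 0.2963)
  Task 3: C/T = 9/48 = 3/16 (approx. 0.1875)
Total utilization U = 1/4 + 8/27 + 3/16 = 317/432
Rounded to 4 decimal places: U = 0.7338
RM (Liu & Layland) bound for 3 tasks = 0.779763; compare with U = 317/432 (approx. 0.733796)
U <= bound, so schedulable by RM sufficient condition.

0.7338


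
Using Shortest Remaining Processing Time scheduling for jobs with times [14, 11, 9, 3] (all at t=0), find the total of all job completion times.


Since all jobs arrive at t=0, SRPT equals SPT ordering.
SPT order: [3, 9, 11, 14]
Completion times:
  Job 1: p=3, C=3
  Job 2: p=9, C=12
  Job 3: p=11, C=23
  Job 4: p=14, C=37
Total completion time = 3 + 12 + 23 + 37 = 75

75


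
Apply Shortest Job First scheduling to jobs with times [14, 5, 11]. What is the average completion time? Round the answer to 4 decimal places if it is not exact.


SJF order (ascending): [5, 11, 14]
Completion times:
  Job 1: burst=5, C=5
  Job 2: burst=11, C=16
  Job 3: burst=14, C=30
Average completion = 51/3 = 17.0

17.0


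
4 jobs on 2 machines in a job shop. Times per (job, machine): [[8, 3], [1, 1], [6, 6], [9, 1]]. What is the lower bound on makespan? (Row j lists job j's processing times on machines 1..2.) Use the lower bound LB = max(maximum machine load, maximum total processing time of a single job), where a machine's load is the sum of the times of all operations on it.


Machine loads:
  Machine 1: 8 + 1 + 6 + 9 = 24
  Machine 2: 3 + 1 + 6 + 1 = 11
Max machine load = 24
Job totals:
  Job 1: 11
  Job 2: 2
  Job 3: 12
  Job 4: 10
Max job total = 12
Lower bound = max(24, 12) = 24

24


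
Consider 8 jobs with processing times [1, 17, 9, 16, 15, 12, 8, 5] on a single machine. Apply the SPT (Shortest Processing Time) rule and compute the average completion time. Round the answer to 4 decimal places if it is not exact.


Sort jobs by processing time (SPT order): [1, 5, 8, 9, 12, 15, 16, 17]
Compute completion times sequentially:
  Job 1: processing = 1, completes at 1
  Job 2: processing = 5, completes at 6
  Job 3: processing = 8, completes at 14
  Job 4: processing = 9, completes at 23
  Job 5: processing = 12, completes at 35
  Job 6: processing = 15, completes at 50
  Job 7: processing = 16, completes at 66
  Job 8: processing = 17, completes at 83
Sum of completion times = 278
Average completion time = 278/8 = 34.75

34.75


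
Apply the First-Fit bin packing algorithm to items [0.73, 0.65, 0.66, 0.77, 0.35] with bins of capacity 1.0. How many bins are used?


Place items sequentially using First-Fit:
  Item 0.73 -> new Bin 1
  Item 0.65 -> new Bin 2
  Item 0.66 -> new Bin 3
  Item 0.77 -> new Bin 4
  Item 0.35 -> Bin 2 (now 1.0)
Total bins used = 4

4


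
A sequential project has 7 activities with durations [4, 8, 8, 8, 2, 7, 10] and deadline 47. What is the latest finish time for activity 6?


LF(activity 6) = deadline - sum of successor durations
Successors: activities 7 through 7 with durations [10]
Sum of successor durations = 10
LF = 47 - 10 = 37

37


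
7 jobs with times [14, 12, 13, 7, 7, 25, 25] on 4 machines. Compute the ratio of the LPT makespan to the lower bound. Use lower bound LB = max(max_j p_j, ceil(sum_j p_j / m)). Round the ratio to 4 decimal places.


LPT order: [25, 25, 14, 13, 12, 7, 7]
Machine loads after assignment: [25, 25, 28, 25]
LPT makespan = 28
Lower bound = max(max_job, ceil(total/4)) = max(25, 26) = 26
Ratio = 28 / 26 = 1.0769

1.0769


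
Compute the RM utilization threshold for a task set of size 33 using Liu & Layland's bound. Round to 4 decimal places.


Compute 2^(1/33) = 1.0212266063
Subtract 1: 1.0212266063 - 1 = 0.0212266063
Multiply by n: 33 * 0.0212266063 = 0.7004780079
Round to 4 dp: 0.7005

0.7005


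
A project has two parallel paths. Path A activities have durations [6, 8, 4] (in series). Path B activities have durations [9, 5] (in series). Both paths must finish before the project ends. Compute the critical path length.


Path A total = 6 + 8 + 4 = 18
Path B total = 9 + 5 = 14
Critical path = longest path = max(18, 14) = 18

18


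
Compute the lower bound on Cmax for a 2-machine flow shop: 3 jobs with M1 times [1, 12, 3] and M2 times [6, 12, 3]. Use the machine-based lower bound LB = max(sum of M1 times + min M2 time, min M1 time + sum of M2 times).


LB1 = sum(M1 times) + min(M2 times) = 16 + 3 = 19
LB2 = min(M1 times) + sum(M2 times) = 1 + 21 = 22
Lower bound = max(LB1, LB2) = max(19, 22) = 22

22


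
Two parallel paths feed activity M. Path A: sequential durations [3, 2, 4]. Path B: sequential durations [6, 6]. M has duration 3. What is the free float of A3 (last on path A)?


ES(A3) = sum of predecessors on chain A = 5
EF(A3) = ES + duration = 5 + 4 = 9
Successor of A3 is M. ES(M) = max(sum(A), sum(B)) = max(9, 12) = 12
Free float = ES(successor) - EF(current) = 12 - 9 = 3

3


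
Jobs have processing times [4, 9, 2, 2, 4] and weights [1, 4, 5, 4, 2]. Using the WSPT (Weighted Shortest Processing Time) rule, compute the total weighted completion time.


Compute p/w ratios and sort ascending (WSPT): [(2, 5), (2, 4), (4, 2), (9, 4), (4, 1)]
Compute weighted completion times:
  Job (p=2,w=5): C=2, w*C=5*2=10
  Job (p=2,w=4): C=4, w*C=4*4=16
  Job (p=4,w=2): C=8, w*C=2*8=16
  Job (p=9,w=4): C=17, w*C=4*17=68
  Job (p=4,w=1): C=21, w*C=1*21=21
Total weighted completion time = 131

131


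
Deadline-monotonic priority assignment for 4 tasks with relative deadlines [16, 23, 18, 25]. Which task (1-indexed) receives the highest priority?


Sort tasks by relative deadline (ascending):
  Task 1: deadline = 16
  Task 3: deadline = 18
  Task 2: deadline = 23
  Task 4: deadline = 25
Priority order (highest first): [1, 3, 2, 4]
Highest priority task = 1

1


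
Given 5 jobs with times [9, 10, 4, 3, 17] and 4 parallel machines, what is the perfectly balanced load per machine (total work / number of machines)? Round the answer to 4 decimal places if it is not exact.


Total processing time = 9 + 10 + 4 + 3 + 17 = 43
Number of machines = 4
Ideal balanced load = 43 / 4 = 10.75

10.75


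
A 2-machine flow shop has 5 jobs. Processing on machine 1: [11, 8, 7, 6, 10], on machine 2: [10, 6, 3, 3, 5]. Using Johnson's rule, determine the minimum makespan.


Apply Johnson's rule:
  Group 1 (a <= b): []
  Group 2 (a > b): [(1, 11, 10), (2, 8, 6), (5, 10, 5), (3, 7, 3), (4, 6, 3)]
Optimal job order: [1, 2, 5, 3, 4]
Schedule:
  Job 1: M1 done at 11, M2 done at 21
  Job 2: M1 done at 19, M2 done at 27
  Job 5: M1 done at 29, M2 done at 34
  Job 3: M1 done at 36, M2 done at 39
  Job 4: M1 done at 42, M2 done at 45
Makespan = 45

45


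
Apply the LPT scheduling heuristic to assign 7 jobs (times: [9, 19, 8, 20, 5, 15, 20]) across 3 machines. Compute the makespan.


Sort jobs in decreasing order (LPT): [20, 20, 19, 15, 9, 8, 5]
Assign each job to the least loaded machine:
  Machine 1: jobs [20, 9], load = 29
  Machine 2: jobs [20, 8, 5], load = 33
  Machine 3: jobs [19, 15], load = 34
Makespan = max load = 34

34


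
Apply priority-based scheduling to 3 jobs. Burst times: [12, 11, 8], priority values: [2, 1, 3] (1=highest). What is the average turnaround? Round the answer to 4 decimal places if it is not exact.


Sort by priority (ascending = highest first):
Order: [(1, 11), (2, 12), (3, 8)]
Completion times:
  Priority 1, burst=11, C=11
  Priority 2, burst=12, C=23
  Priority 3, burst=8, C=31
Average turnaround = 65/3 = 21.6667

21.6667


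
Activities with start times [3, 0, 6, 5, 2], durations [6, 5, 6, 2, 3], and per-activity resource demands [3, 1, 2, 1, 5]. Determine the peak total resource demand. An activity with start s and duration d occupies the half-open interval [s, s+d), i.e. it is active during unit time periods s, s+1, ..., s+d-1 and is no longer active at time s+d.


Each activity i is active on [start_i, start_i + duration_i).
Compute total resource usage per time slot:
  t=0: active resources = [1], total = 1
  t=1: active resources = [1], total = 1
  t=2: active resources = [1, 5], total = 6
  t=3: active resources = [3, 1, 5], total = 9
  t=4: active resources = [3, 1, 5], total = 9
  t=5: active resources = [3, 1], total = 4
  t=6: active resources = [3, 2, 1], total = 6
  t=7: active resources = [3, 2], total = 5
  t=8: active resources = [3, 2], total = 5
  t=9: active resources = [2], total = 2
  t=10: active resources = [2], total = 2
  t=11: active resources = [2], total = 2
Peak resource demand = 9

9


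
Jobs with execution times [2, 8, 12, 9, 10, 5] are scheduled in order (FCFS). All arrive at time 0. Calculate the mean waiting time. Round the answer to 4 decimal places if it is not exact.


FCFS order (as given): [2, 8, 12, 9, 10, 5]
Waiting times:
  Job 1: wait = 0
  Job 2: wait = 2
  Job 3: wait = 10
  Job 4: wait = 22
  Job 5: wait = 31
  Job 6: wait = 41
Sum of waiting times = 106
Average waiting time = 106/6 = 17.6667

17.6667


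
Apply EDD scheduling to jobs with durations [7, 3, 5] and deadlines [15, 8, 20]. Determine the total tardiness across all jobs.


Sort by due date (EDD order): [(3, 8), (7, 15), (5, 20)]
Compute completion times and tardiness:
  Job 1: p=3, d=8, C=3, tardiness=max(0,3-8)=0
  Job 2: p=7, d=15, C=10, tardiness=max(0,10-15)=0
  Job 3: p=5, d=20, C=15, tardiness=max(0,15-20)=0
Total tardiness = 0

0


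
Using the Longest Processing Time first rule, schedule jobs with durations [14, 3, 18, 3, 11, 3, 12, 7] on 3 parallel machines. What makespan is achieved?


Sort jobs in decreasing order (LPT): [18, 14, 12, 11, 7, 3, 3, 3]
Assign each job to the least loaded machine:
  Machine 1: jobs [18, 3, 3], load = 24
  Machine 2: jobs [14, 7, 3], load = 24
  Machine 3: jobs [12, 11], load = 23
Makespan = max load = 24

24


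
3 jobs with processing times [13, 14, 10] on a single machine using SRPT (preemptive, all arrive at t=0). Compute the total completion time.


Since all jobs arrive at t=0, SRPT equals SPT ordering.
SPT order: [10, 13, 14]
Completion times:
  Job 1: p=10, C=10
  Job 2: p=13, C=23
  Job 3: p=14, C=37
Total completion time = 10 + 23 + 37 = 70

70


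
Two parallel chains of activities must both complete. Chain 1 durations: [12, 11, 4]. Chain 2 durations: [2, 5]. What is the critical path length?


Path A total = 12 + 11 + 4 = 27
Path B total = 2 + 5 = 7
Critical path = longest path = max(27, 7) = 27

27


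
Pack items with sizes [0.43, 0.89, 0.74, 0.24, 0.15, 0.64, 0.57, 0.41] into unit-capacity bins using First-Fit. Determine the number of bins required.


Place items sequentially using First-Fit:
  Item 0.43 -> new Bin 1
  Item 0.89 -> new Bin 2
  Item 0.74 -> new Bin 3
  Item 0.24 -> Bin 1 (now 0.67)
  Item 0.15 -> Bin 1 (now 0.82)
  Item 0.64 -> new Bin 4
  Item 0.57 -> new Bin 5
  Item 0.41 -> Bin 5 (now 0.98)
Total bins used = 5

5


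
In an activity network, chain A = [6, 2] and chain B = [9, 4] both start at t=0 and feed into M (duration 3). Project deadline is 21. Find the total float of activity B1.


Forward pass: ES(B1) = sum of predecessors on chain B = 0
EF = ES + duration = 0 + 9 = 9
Backward pass: LF(M) = deadline = 21; LS(M) = 21 - 3 = 18
LF(B1) = LS(M) - sum(successors on chain B) = 18 - 4 = 14
LS = LF - duration = 14 - 9 = 5
Total float = LS - ES = 5 - 0 = 5

5


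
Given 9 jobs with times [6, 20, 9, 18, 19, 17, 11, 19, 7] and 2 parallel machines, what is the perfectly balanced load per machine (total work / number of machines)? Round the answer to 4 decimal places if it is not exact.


Total processing time = 6 + 20 + 9 + 18 + 19 + 17 + 11 + 19 + 7 = 126
Number of machines = 2
Ideal balanced load = 126 / 2 = 63.0

63.0


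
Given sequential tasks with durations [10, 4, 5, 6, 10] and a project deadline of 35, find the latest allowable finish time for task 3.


LF(activity 3) = deadline - sum of successor durations
Successors: activities 4 through 5 with durations [6, 10]
Sum of successor durations = 16
LF = 35 - 16 = 19

19


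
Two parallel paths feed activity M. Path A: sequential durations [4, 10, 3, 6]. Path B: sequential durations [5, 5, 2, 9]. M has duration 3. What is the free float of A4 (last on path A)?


ES(A4) = sum of predecessors on chain A = 17
EF(A4) = ES + duration = 17 + 6 = 23
Successor of A4 is M. ES(M) = max(sum(A), sum(B)) = max(23, 21) = 23
Free float = ES(successor) - EF(current) = 23 - 23 = 0

0


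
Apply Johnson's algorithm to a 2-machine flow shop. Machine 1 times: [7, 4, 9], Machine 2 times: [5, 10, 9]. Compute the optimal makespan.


Apply Johnson's rule:
  Group 1 (a <= b): [(2, 4, 10), (3, 9, 9)]
  Group 2 (a > b): [(1, 7, 5)]
Optimal job order: [2, 3, 1]
Schedule:
  Job 2: M1 done at 4, M2 done at 14
  Job 3: M1 done at 13, M2 done at 23
  Job 1: M1 done at 20, M2 done at 28
Makespan = 28

28


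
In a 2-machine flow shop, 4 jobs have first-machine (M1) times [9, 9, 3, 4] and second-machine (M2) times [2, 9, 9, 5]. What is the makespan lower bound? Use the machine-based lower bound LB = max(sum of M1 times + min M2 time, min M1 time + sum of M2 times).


LB1 = sum(M1 times) + min(M2 times) = 25 + 2 = 27
LB2 = min(M1 times) + sum(M2 times) = 3 + 25 = 28
Lower bound = max(LB1, LB2) = max(27, 28) = 28

28


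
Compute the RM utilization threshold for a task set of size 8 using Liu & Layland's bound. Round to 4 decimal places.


Compute 2^(1/8) = 1.0905077327
Subtract 1: 1.0905077327 - 1 = 0.0905077327
Multiply by n: 8 * 0.0905077327 = 0.7240618616
Round to 4 dp: 0.7241

0.7241


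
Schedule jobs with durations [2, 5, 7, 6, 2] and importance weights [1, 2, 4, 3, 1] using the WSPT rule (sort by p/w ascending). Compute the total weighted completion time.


Compute p/w ratios and sort ascending (WSPT): [(7, 4), (2, 1), (6, 3), (2, 1), (5, 2)]
Compute weighted completion times:
  Job (p=7,w=4): C=7, w*C=4*7=28
  Job (p=2,w=1): C=9, w*C=1*9=9
  Job (p=6,w=3): C=15, w*C=3*15=45
  Job (p=2,w=1): C=17, w*C=1*17=17
  Job (p=5,w=2): C=22, w*C=2*22=44
Total weighted completion time = 143

143


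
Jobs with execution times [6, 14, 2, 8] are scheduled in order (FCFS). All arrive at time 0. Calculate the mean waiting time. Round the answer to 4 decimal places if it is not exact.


FCFS order (as given): [6, 14, 2, 8]
Waiting times:
  Job 1: wait = 0
  Job 2: wait = 6
  Job 3: wait = 20
  Job 4: wait = 22
Sum of waiting times = 48
Average waiting time = 48/4 = 12.0

12.0


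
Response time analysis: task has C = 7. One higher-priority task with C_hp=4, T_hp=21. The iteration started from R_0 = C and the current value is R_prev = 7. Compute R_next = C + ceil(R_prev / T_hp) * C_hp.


R_next = C + ceil(R_prev / T_hp) * C_hp
ceil(7 / 21) = ceil(0.3333) = 1
Interference = 1 * 4 = 4
R_next = 7 + 4 = 11

11


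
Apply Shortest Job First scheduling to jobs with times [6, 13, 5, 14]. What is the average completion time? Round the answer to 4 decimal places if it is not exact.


SJF order (ascending): [5, 6, 13, 14]
Completion times:
  Job 1: burst=5, C=5
  Job 2: burst=6, C=11
  Job 3: burst=13, C=24
  Job 4: burst=14, C=38
Average completion = 78/4 = 19.5

19.5


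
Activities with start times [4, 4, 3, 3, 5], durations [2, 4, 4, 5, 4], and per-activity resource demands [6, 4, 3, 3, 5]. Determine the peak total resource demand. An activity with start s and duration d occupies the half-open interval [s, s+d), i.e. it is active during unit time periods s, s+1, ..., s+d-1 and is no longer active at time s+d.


Each activity i is active on [start_i, start_i + duration_i).
Compute total resource usage per time slot:
  t=0: active resources = [], total = 0
  t=1: active resources = [], total = 0
  t=2: active resources = [], total = 0
  t=3: active resources = [3, 3], total = 6
  t=4: active resources = [6, 4, 3, 3], total = 16
  t=5: active resources = [6, 4, 3, 3, 5], total = 21
  t=6: active resources = [4, 3, 3, 5], total = 15
  t=7: active resources = [4, 3, 5], total = 12
  t=8: active resources = [5], total = 5
Peak resource demand = 21

21
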